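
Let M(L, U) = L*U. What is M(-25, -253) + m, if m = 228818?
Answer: 235143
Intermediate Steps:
M(-25, -253) + m = -25*(-253) + 228818 = 6325 + 228818 = 235143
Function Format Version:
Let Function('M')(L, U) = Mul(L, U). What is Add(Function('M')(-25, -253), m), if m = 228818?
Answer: 235143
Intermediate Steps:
Add(Function('M')(-25, -253), m) = Add(Mul(-25, -253), 228818) = Add(6325, 228818) = 235143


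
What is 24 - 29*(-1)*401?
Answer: 11653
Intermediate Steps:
24 - 29*(-1)*401 = 24 + 29*401 = 24 + 11629 = 11653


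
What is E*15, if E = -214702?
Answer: -3220530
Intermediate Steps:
E*15 = -214702*15 = -3220530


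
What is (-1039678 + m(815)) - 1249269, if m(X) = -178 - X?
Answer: -2289940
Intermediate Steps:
(-1039678 + m(815)) - 1249269 = (-1039678 + (-178 - 1*815)) - 1249269 = (-1039678 + (-178 - 815)) - 1249269 = (-1039678 - 993) - 1249269 = -1040671 - 1249269 = -2289940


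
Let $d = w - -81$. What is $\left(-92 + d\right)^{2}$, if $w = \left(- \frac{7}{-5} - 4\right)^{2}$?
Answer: $\frac{11236}{625} \approx 17.978$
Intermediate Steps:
$w = \frac{169}{25}$ ($w = \left(\left(-7\right) \left(- \frac{1}{5}\right) - 4\right)^{2} = \left(\frac{7}{5} - 4\right)^{2} = \left(- \frac{13}{5}\right)^{2} = \frac{169}{25} \approx 6.76$)
$d = \frac{2194}{25}$ ($d = \frac{169}{25} - -81 = \frac{169}{25} + 81 = \frac{2194}{25} \approx 87.76$)
$\left(-92 + d\right)^{2} = \left(-92 + \frac{2194}{25}\right)^{2} = \left(- \frac{106}{25}\right)^{2} = \frac{11236}{625}$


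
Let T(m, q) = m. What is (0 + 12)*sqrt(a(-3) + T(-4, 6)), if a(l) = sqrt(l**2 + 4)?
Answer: 12*sqrt(-4 + sqrt(13)) ≈ 7.5366*I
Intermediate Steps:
a(l) = sqrt(4 + l**2)
(0 + 12)*sqrt(a(-3) + T(-4, 6)) = (0 + 12)*sqrt(sqrt(4 + (-3)**2) - 4) = 12*sqrt(sqrt(4 + 9) - 4) = 12*sqrt(sqrt(13) - 4) = 12*sqrt(-4 + sqrt(13))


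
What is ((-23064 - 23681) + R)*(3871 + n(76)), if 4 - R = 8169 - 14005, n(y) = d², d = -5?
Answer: -159365880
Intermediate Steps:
n(y) = 25 (n(y) = (-5)² = 25)
R = 5840 (R = 4 - (8169 - 14005) = 4 - 1*(-5836) = 4 + 5836 = 5840)
((-23064 - 23681) + R)*(3871 + n(76)) = ((-23064 - 23681) + 5840)*(3871 + 25) = (-46745 + 5840)*3896 = -40905*3896 = -159365880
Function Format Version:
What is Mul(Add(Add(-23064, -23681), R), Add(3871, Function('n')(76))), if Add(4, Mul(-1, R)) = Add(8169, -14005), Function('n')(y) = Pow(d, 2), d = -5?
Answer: -159365880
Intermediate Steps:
Function('n')(y) = 25 (Function('n')(y) = Pow(-5, 2) = 25)
R = 5840 (R = Add(4, Mul(-1, Add(8169, -14005))) = Add(4, Mul(-1, -5836)) = Add(4, 5836) = 5840)
Mul(Add(Add(-23064, -23681), R), Add(3871, Function('n')(76))) = Mul(Add(Add(-23064, -23681), 5840), Add(3871, 25)) = Mul(Add(-46745, 5840), 3896) = Mul(-40905, 3896) = -159365880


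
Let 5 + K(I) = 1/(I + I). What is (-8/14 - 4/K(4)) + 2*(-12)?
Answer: -6484/273 ≈ -23.751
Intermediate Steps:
K(I) = -5 + 1/(2*I) (K(I) = -5 + 1/(I + I) = -5 + 1/(2*I))
(-8/14 - 4/K(4)) + 2*(-12) = (-8/14 - 4/(-5 + (1/2)/4)) + 2*(-12) = (-8*1/14 - 4/(-5 + (1/2)*(1/4))) - 24 = (-4/7 - 4/(-5 + 1/8)) - 24 = (-4/7 - 4/(-39/8)) - 24 = (-4/7 - 4*(-8/39)) - 24 = (-4/7 + 32/39) - 24 = 68/273 - 24 = -6484/273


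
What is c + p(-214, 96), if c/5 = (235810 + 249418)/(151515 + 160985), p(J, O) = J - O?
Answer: -4722443/15625 ≈ -302.24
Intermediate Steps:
c = 121307/15625 (c = 5*((235810 + 249418)/(151515 + 160985)) = 5*(485228/312500) = 5*(485228*(1/312500)) = 5*(121307/78125) = 121307/15625 ≈ 7.7636)
c + p(-214, 96) = 121307/15625 + (-214 - 1*96) = 121307/15625 + (-214 - 96) = 121307/15625 - 310 = -4722443/15625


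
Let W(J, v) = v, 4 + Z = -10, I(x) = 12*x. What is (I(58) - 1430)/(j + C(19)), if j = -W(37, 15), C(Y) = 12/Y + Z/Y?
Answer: 13946/287 ≈ 48.592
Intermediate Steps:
Z = -14 (Z = -4 - 10 = -14)
C(Y) = -2/Y (C(Y) = 12/Y - 14/Y = -2/Y)
j = -15 (j = -1*15 = -15)
(I(58) - 1430)/(j + C(19)) = (12*58 - 1430)/(-15 - 2/19) = (696 - 1430)/(-15 - 2*1/19) = -734/(-15 - 2/19) = -734/(-287/19) = -734*(-19/287) = 13946/287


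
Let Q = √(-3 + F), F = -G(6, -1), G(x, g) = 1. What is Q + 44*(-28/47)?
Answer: -1232/47 + 2*I ≈ -26.213 + 2.0*I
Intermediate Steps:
F = -1 (F = -1*1 = -1)
Q = 2*I (Q = √(-3 - 1) = √(-4) = 2*I ≈ 2.0*I)
Q + 44*(-28/47) = 2*I + 44*(-28/47) = 2*I - 1232/47 = -1232/47 + 2*I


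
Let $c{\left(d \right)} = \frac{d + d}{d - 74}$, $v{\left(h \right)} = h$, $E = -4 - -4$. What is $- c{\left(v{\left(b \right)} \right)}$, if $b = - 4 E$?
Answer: $0$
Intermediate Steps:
$E = 0$ ($E = -4 + 4 = 0$)
$b = 0$ ($b = \left(-4\right) 0 = 0$)
$c{\left(d \right)} = \frac{2 d}{-74 + d}$
$- c{\left(v{\left(b \right)} \right)} = - \frac{2 \cdot 0}{-74 + 0} = - \frac{2 \cdot 0}{-74} = - \frac{2 \cdot 0 \left(-1\right)}{74} = \left(-1\right) 0 = 0$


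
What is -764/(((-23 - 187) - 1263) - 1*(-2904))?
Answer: -764/1431 ≈ -0.53389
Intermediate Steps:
-764/(((-23 - 187) - 1263) - 1*(-2904)) = -764/((-210 - 1263) + 2904) = -764/(-1473 + 2904) = -764/1431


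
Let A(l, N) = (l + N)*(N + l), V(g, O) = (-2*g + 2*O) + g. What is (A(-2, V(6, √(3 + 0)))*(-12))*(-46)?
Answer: 41952 - 17664*√3 ≈ 11357.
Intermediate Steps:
V(g, O) = -g + 2*O
A(l, N) = (N + l)² (A(l, N) = (N + l)*(N + l) = (N + l)²)
(A(-2, V(6, √(3 + 0)))*(-12))*(-46) = (((-1*6 + 2*√(3 + 0)) - 2)²*(-12))*(-46) = (((-6 + 2*√3) - 2)²*(-12))*(-46) = ((-8 + 2*√3)²*(-12))*(-46) = -12*(-8 + 2*√3)²*(-46) = 552*(-8 + 2*√3)²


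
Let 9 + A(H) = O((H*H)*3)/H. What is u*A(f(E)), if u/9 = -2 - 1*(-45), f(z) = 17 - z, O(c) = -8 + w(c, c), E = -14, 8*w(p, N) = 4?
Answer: -221751/62 ≈ -3576.6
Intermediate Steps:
w(p, N) = ½ (w(p, N) = (⅛)*4 = ½)
O(c) = -15/2 (O(c) = -8 + ½ = -15/2)
u = 387 (u = 9*(-2 - 1*(-45)) = 9*(-2 + 45) = 9*43 = 387)
A(H) = -9 - 15/(2*H)
u*A(f(E)) = 387*(-9 - 15/(2*(17 - 1*(-14)))) = 387*(-9 - 15/(2*(17 + 14))) = 387*(-9 - 15/2/31) = 387*(-9 - 15/2*1/31) = 387*(-9 - 15/62) = 387*(-573/62) = -221751/62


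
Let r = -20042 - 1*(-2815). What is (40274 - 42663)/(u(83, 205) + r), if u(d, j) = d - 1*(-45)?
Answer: 2389/17099 ≈ 0.13972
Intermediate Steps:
r = -17227 (r = -20042 + 2815 = -17227)
u(d, j) = 45 + d (u(d, j) = d + 45 = 45 + d)
(40274 - 42663)/(u(83, 205) + r) = (40274 - 42663)/((45 + 83) - 17227) = -2389/(128 - 17227) = -2389/(-17099) = -2389*(-1/17099) = 2389/17099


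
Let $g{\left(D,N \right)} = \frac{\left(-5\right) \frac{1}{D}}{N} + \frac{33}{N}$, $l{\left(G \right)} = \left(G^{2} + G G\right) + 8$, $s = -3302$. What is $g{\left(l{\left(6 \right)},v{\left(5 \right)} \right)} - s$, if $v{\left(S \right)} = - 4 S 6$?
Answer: $\frac{6339313}{1920} \approx 3301.7$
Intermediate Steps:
$v{\left(S \right)} = - 24 S$
$l{\left(G \right)} = 8 + 2 G^{2}$ ($l{\left(G \right)} = \left(G^{2} + G^{2}\right) + 8 = 2 G^{2} + 8 = 8 + 2 G^{2}$)
$g{\left(D,N \right)} = \frac{33}{N} - \frac{5}{D N}$ ($g{\left(D,N \right)} = - \frac{5}{D N} + \frac{33}{N} = \frac{33}{N} - \frac{5}{D N}$)
$g{\left(l{\left(6 \right)},v{\left(5 \right)} \right)} - s = \frac{-5 + 33 \left(8 + 2 \cdot 6^{2}\right)}{\left(8 + 2 \cdot 6^{2}\right) \left(\left(-24\right) 5\right)} - -3302 = \frac{-5 + 33 \left(8 + 2 \cdot 36\right)}{\left(8 + 2 \cdot 36\right) \left(-120\right)} + 3302 = \frac{1}{8 + 72} \left(- \frac{1}{120}\right) \left(-5 + 33 \left(8 + 72\right)\right) + 3302 = \frac{1}{80} \left(- \frac{1}{120}\right) \left(-5 + 33 \cdot 80\right) + 3302 = \frac{1}{80} \left(- \frac{1}{120}\right) \left(-5 + 2640\right) + 3302 = \frac{1}{80} \left(- \frac{1}{120}\right) 2635 + 3302 = - \frac{527}{1920} + 3302 = \frac{6339313}{1920}$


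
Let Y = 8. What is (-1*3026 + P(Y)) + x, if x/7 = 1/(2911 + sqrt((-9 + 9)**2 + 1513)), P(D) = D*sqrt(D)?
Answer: -3662498033/1210344 + 16*sqrt(2) - sqrt(1513)/1210344 ≈ -3003.4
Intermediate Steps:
P(D) = D**(3/2)
x = 7/(2911 + sqrt(1513)) (x = 7/(2911 + sqrt((-9 + 9)**2 + 1513)) = 7/(2911 + sqrt(0**2 + 1513)) = 7/(2911 + sqrt(0 + 1513)) = 7/(2911 + sqrt(1513)) ≈ 0.0023730)
(-1*3026 + P(Y)) + x = (-1*3026 + 8**(3/2)) + (2911/1210344 - sqrt(1513)/1210344) = (-3026 + 16*sqrt(2)) + (2911/1210344 - sqrt(1513)/1210344) = -3662498033/1210344 + 16*sqrt(2) - sqrt(1513)/1210344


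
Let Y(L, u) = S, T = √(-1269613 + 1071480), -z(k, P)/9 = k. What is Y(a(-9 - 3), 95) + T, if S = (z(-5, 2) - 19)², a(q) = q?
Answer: 676 + I*√198133 ≈ 676.0 + 445.12*I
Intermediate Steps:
z(k, P) = -9*k
S = 676 (S = (-9*(-5) - 19)² = (45 - 19)² = 26² = 676)
T = I*√198133 (T = √(-198133) = I*√198133 ≈ 445.12*I)
Y(L, u) = 676
Y(a(-9 - 3), 95) + T = 676 + I*√198133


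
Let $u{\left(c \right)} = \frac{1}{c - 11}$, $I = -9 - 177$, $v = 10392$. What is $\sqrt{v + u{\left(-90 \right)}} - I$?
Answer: $186 + \frac{\sqrt{106008691}}{101} \approx 287.94$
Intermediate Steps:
$I = -186$ ($I = -9 - 177 = -186$)
$u{\left(c \right)} = \frac{1}{-11 + c}$
$\sqrt{v + u{\left(-90 \right)}} - I = \sqrt{10392 + \frac{1}{-11 - 90}} - -186 = \sqrt{10392 + \frac{1}{-101}} + 186 = \sqrt{10392 - \frac{1}{101}} + 186 = \sqrt{\frac{1049591}{101}} + 186 = \frac{\sqrt{106008691}}{101} + 186 = 186 + \frac{\sqrt{106008691}}{101}$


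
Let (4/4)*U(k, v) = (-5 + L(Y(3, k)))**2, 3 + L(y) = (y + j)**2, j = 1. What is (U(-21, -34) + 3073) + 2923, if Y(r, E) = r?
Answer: 6060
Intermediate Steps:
L(y) = -3 + (1 + y)**2 (L(y) = -3 + (y + 1)**2 = -3 + (1 + y)**2)
U(k, v) = 64 (U(k, v) = (-5 + (-3 + (1 + 3)**2))**2 = (-5 + (-3 + 4**2))**2 = (-5 + (-3 + 16))**2 = (-5 + 13)**2 = 8**2 = 64)
(U(-21, -34) + 3073) + 2923 = (64 + 3073) + 2923 = 3137 + 2923 = 6060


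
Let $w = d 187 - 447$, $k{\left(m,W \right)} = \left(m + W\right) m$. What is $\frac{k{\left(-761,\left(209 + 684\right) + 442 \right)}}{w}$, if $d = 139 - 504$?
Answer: $\frac{218407}{34351} \approx 6.3581$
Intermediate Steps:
$d = -365$ ($d = 139 - 504 = -365$)
$k{\left(m,W \right)} = m \left(W + m\right)$ ($k{\left(m,W \right)} = \left(W + m\right) m = m \left(W + m\right)$)
$w = -68702$ ($w = \left(-365\right) 187 - 447 = -68255 - 447 = -68702$)
$\frac{k{\left(-761,\left(209 + 684\right) + 442 \right)}}{w} = \frac{\left(-761\right) \left(\left(\left(209 + 684\right) + 442\right) - 761\right)}{-68702} = - 761 \left(\left(893 + 442\right) - 761\right) \left(- \frac{1}{68702}\right) = - 761 \left(1335 - 761\right) \left(- \frac{1}{68702}\right) = \left(-761\right) 574 \left(- \frac{1}{68702}\right) = \left(-436814\right) \left(- \frac{1}{68702}\right) = \frac{218407}{34351}$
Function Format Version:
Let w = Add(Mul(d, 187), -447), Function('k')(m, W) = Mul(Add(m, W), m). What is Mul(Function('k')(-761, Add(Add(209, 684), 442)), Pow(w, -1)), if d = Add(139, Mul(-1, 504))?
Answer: Rational(218407, 34351) ≈ 6.3581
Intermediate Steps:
d = -365 (d = Add(139, -504) = -365)
Function('k')(m, W) = Mul(m, Add(W, m)) (Function('k')(m, W) = Mul(Add(W, m), m) = Mul(m, Add(W, m)))
w = -68702 (w = Add(Mul(-365, 187), -447) = Add(-68255, -447) = -68702)
Mul(Function('k')(-761, Add(Add(209, 684), 442)), Pow(w, -1)) = Mul(Mul(-761, Add(Add(Add(209, 684), 442), -761)), Pow(-68702, -1)) = Mul(Mul(-761, Add(Add(893, 442), -761)), Rational(-1, 68702)) = Mul(Mul(-761, Add(1335, -761)), Rational(-1, 68702)) = Mul(Mul(-761, 574), Rational(-1, 68702)) = Mul(-436814, Rational(-1, 68702)) = Rational(218407, 34351)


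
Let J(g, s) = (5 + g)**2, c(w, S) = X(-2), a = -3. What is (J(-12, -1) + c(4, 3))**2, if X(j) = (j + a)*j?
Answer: 3481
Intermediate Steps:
X(j) = j*(-3 + j) (X(j) = (j - 3)*j = (-3 + j)*j = j*(-3 + j))
c(w, S) = 10 (c(w, S) = -2*(-3 - 2) = -2*(-5) = 10)
(J(-12, -1) + c(4, 3))**2 = ((5 - 12)**2 + 10)**2 = ((-7)**2 + 10)**2 = (49 + 10)**2 = 59**2 = 3481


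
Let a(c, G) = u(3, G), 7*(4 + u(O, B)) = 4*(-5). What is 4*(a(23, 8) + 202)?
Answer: 5464/7 ≈ 780.57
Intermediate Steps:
u(O, B) = -48/7 (u(O, B) = -4 + (4*(-5))/7 = -4 + (⅐)*(-20) = -4 - 20/7 = -48/7)
a(c, G) = -48/7
4*(a(23, 8) + 202) = 4*(-48/7 + 202) = 4*(1366/7) = 5464/7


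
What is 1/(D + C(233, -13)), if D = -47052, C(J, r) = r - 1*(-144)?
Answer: -1/46921 ≈ -2.1312e-5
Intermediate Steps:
C(J, r) = 144 + r (C(J, r) = r + 144 = 144 + r)
1/(D + C(233, -13)) = 1/(-47052 + (144 - 13)) = 1/(-47052 + 131) = 1/(-46921) = -1/46921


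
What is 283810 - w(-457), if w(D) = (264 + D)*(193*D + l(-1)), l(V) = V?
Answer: -16739176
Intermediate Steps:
w(D) = (-1 + 193*D)*(264 + D) (w(D) = (264 + D)*(193*D - 1) = (264 + D)*(-1 + 193*D) = (-1 + 193*D)*(264 + D))
283810 - w(-457) = 283810 - (-264 + 193*(-457)² + 50951*(-457)) = 283810 - (-264 + 193*208849 - 23284607) = 283810 - (-264 + 40307857 - 23284607) = 283810 - 1*17022986 = 283810 - 17022986 = -16739176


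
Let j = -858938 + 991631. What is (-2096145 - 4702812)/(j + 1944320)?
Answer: -6798957/2077013 ≈ -3.2734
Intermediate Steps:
j = 132693
(-2096145 - 4702812)/(j + 1944320) = (-2096145 - 4702812)/(132693 + 1944320) = -6798957/2077013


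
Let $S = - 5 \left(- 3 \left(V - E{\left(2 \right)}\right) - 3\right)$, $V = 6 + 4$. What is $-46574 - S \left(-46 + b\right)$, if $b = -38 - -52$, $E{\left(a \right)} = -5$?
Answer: $-38894$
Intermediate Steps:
$V = 10$
$b = 14$ ($b = -38 + 52 = 14$)
$S = 240$ ($S = - 5 \left(- 3 \left(10 - -5\right) - 3\right) = - 5 \left(- 3 \left(10 + 5\right) - 3\right) = - 5 \left(\left(-3\right) 15 - 3\right) = - 5 \left(-45 - 3\right) = \left(-5\right) \left(-48\right) = 240$)
$-46574 - S \left(-46 + b\right) = -46574 - 240 \left(-46 + 14\right) = -46574 - 240 \left(-32\right) = -46574 - -7680 = -46574 + 7680 = -38894$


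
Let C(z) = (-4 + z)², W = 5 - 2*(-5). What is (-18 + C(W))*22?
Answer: 2266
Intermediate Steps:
W = 15 (W = 5 + 10 = 15)
(-18 + C(W))*22 = (-18 + (-4 + 15)²)*22 = (-18 + 11²)*22 = (-18 + 121)*22 = 103*22 = 2266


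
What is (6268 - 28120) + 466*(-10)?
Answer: -26512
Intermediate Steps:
(6268 - 28120) + 466*(-10) = -21852 - 4660 = -26512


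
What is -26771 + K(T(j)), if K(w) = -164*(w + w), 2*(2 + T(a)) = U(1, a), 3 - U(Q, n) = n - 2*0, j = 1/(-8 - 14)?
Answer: -292759/11 ≈ -26614.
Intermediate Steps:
j = -1/22 (j = 1/(-22) = -1/22 ≈ -0.045455)
U(Q, n) = 3 - n (U(Q, n) = 3 - (n - 2*0) = 3 - (n + 0) = 3 - n)
T(a) = -1/2 - a/2 (T(a) = -2 + (3 - a)/2 = -2 + (3/2 - a/2) = -1/2 - a/2)
K(w) = -328*w
-26771 + K(T(j)) = -26771 - 328*(-1/2 - 1/2*(-1/22)) = -26771 - 328*(-1/2 + 1/44) = -26771 - 328*(-21/44) = -26771 + 1722/11 = -292759/11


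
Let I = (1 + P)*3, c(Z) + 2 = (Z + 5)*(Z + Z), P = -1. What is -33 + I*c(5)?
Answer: -33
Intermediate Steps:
c(Z) = -2 + 2*Z*(5 + Z) (c(Z) = -2 + (Z + 5)*(Z + Z) = -2 + (5 + Z)*(2*Z) = -2 + 2*Z*(5 + Z))
I = 0 (I = (1 - 1)*3 = 0*3 = 0)
-33 + I*c(5) = -33 + 0*(-2 + 2*5² + 10*5) = -33 + 0*(-2 + 2*25 + 50) = -33 + 0*(-2 + 50 + 50) = -33 + 0*98 = -33 + 0 = -33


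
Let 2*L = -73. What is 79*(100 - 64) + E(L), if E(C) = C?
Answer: 5615/2 ≈ 2807.5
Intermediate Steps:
L = -73/2 (L = (1/2)*(-73) = -73/2 ≈ -36.500)
79*(100 - 64) + E(L) = 79*(100 - 64) - 73/2 = 79*36 - 73/2 = 2844 - 73/2 = 5615/2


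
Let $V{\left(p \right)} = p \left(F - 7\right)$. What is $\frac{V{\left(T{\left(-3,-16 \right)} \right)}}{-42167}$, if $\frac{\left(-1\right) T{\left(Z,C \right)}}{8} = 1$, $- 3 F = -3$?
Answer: $- \frac{48}{42167} \approx -0.0011383$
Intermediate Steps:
$F = 1$ ($F = \left(- \frac{1}{3}\right) \left(-3\right) = 1$)
$T{\left(Z,C \right)} = -8$ ($T{\left(Z,C \right)} = \left(-8\right) 1 = -8$)
$V{\left(p \right)} = - 6 p$ ($V{\left(p \right)} = p \left(1 - 7\right) = p \left(-6\right) = - 6 p$)
$\frac{V{\left(T{\left(-3,-16 \right)} \right)}}{-42167} = \frac{\left(-6\right) \left(-8\right)}{-42167} = 48 \left(- \frac{1}{42167}\right) = - \frac{48}{42167}$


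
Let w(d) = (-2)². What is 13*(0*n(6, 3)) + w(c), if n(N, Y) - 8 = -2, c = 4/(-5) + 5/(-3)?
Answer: 4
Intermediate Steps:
c = -37/15 (c = 4*(-⅕) + 5*(-⅓) = -⅘ - 5/3 = -37/15 ≈ -2.4667)
n(N, Y) = 6 (n(N, Y) = 8 - 2 = 6)
w(d) = 4
13*(0*n(6, 3)) + w(c) = 13*(0*6) + 4 = 13*0 + 4 = 0 + 4 = 4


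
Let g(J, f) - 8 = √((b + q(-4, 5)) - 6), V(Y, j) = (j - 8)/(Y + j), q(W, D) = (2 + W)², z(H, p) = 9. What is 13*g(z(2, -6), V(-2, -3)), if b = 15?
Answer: 104 + 13*√13 ≈ 150.87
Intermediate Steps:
V(Y, j) = (-8 + j)/(Y + j)
g(J, f) = 8 + √13 (g(J, f) = 8 + √((15 + (2 - 4)²) - 6) = 8 + √((15 + (-2)²) - 6) = 8 + √((15 + 4) - 6) = 8 + √(19 - 6) = 8 + √13)
13*g(z(2, -6), V(-2, -3)) = 13*(8 + √13) = 104 + 13*√13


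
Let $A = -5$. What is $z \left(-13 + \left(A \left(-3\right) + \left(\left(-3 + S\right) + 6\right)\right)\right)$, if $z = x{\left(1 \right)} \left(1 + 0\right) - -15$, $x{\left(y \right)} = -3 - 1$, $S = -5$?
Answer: $0$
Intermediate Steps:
$x{\left(y \right)} = -4$ ($x{\left(y \right)} = -3 - 1 = -4$)
$z = 11$ ($z = - 4 \left(1 + 0\right) - -15 = \left(-4\right) 1 + 15 = -4 + 15 = 11$)
$z \left(-13 + \left(A \left(-3\right) + \left(\left(-3 + S\right) + 6\right)\right)\right) = 11 \left(-13 + \left(\left(-5\right) \left(-3\right) + \left(\left(-3 - 5\right) + 6\right)\right)\right) = 11 \left(-13 + \left(15 + \left(-8 + 6\right)\right)\right) = 11 \left(-13 + \left(15 - 2\right)\right) = 11 \left(-13 + 13\right) = 11 \cdot 0 = 0$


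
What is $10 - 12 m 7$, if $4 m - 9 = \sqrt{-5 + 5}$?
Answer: $-179$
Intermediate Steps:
$m = \frac{9}{4}$ ($m = \frac{9}{4} + \frac{\sqrt{-5 + 5}}{4} = \frac{9}{4} + \frac{\sqrt{0}}{4} = \frac{9}{4} + \frac{1}{4} \cdot 0 = \frac{9}{4} + 0 = \frac{9}{4} \approx 2.25$)
$10 - 12 m 7 = 10 - 12 \cdot \frac{9}{4} \cdot 7 = 10 - 189 = -179$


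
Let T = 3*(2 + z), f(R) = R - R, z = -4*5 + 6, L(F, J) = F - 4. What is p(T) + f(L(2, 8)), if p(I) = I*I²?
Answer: -46656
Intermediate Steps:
L(F, J) = -4 + F
z = -14 (z = -20 + 6 = -14)
f(R) = 0
T = -36 (T = 3*(2 - 14) = 3*(-12) = -36)
p(I) = I³
p(T) + f(L(2, 8)) = (-36)³ + 0 = -46656 + 0 = -46656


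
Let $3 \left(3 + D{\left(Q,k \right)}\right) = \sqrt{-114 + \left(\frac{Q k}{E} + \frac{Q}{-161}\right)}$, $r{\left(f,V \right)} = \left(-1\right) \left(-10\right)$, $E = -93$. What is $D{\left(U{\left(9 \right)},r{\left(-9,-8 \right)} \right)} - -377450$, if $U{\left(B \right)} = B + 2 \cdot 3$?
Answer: $377447 + \frac{i \sqrt{2882247599}}{14973} \approx 3.7745 \cdot 10^{5} + 3.5856 i$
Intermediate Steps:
$r{\left(f,V \right)} = 10$
$U{\left(B \right)} = 6 + B$ ($U{\left(B \right)} = B + 6 = 6 + B$)
$D{\left(Q,k \right)} = -3 + \frac{\sqrt{-114 - \frac{Q}{161} - \frac{Q k}{93}}}{3}$ ($D{\left(Q,k \right)} = -3 + \frac{\sqrt{-114 + \left(\frac{Q k}{-93} + \frac{Q}{-161}\right)}}{3} = -3 + \frac{\sqrt{-114 + \left(Q k \left(- \frac{1}{93}\right) + Q \left(- \frac{1}{161}\right)\right)}}{3} = -3 + \frac{\sqrt{-114 - \left(\frac{Q}{161} + \frac{Q k}{93}\right)}}{3} = -3 + \frac{\sqrt{-114 - \frac{Q}{161} - \frac{Q k}{93}}}{3}$)
$D{\left(U{\left(9 \right)},r{\left(-9,-8 \right)} \right)} - -377450 = \left(-3 + \frac{\sqrt{-25557743106 - 1392489 \left(6 + 9\right) - 2410653 \left(6 + 9\right) 10}}{44919}\right) - -377450 = \left(-3 + \frac{\sqrt{-25557743106 - 20887335 - 36159795 \cdot 10}}{44919}\right) + 377450 = \left(-3 + \frac{\sqrt{-25557743106 - 20887335 - 361597950}}{44919}\right) + 377450 = \left(-3 + \frac{\sqrt{-25940228391}}{44919}\right) + 377450 = \left(-3 + \frac{3 i \sqrt{2882247599}}{44919}\right) + 377450 = \left(-3 + \frac{i \sqrt{2882247599}}{14973}\right) + 377450 = 377447 + \frac{i \sqrt{2882247599}}{14973}$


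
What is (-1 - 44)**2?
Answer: 2025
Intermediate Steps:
(-1 - 44)**2 = (-45)**2 = 2025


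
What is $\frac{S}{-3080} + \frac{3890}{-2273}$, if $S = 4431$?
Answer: $- \frac{3150409}{1000120} \approx -3.15$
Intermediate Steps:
$\frac{S}{-3080} + \frac{3890}{-2273} = \frac{4431}{-3080} + \frac{3890}{-2273} = 4431 \left(- \frac{1}{3080}\right) + 3890 \left(- \frac{1}{2273}\right) = - \frac{633}{440} - \frac{3890}{2273} = - \frac{3150409}{1000120}$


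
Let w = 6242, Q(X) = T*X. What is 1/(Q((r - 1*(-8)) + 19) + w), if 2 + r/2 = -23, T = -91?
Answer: 1/8335 ≈ 0.00011998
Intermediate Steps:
r = -50 (r = -4 + 2*(-23) = -4 - 46 = -50)
Q(X) = -91*X
1/(Q((r - 1*(-8)) + 19) + w) = 1/(-91*((-50 - 1*(-8)) + 19) + 6242) = 1/(-91*((-50 + 8) + 19) + 6242) = 1/(-91*(-42 + 19) + 6242) = 1/(-91*(-23) + 6242) = 1/(2093 + 6242) = 1/8335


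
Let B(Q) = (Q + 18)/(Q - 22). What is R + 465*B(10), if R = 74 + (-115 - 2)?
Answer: -1128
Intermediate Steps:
B(Q) = (18 + Q)/(-22 + Q)
R = -43 (R = 74 - 117 = -43)
R + 465*B(10) = -43 + 465*((18 + 10)/(-22 + 10)) = -43 + 465*(28/(-12)) = -43 + 465*(-1/12*28) = -43 + 465*(-7/3) = -43 - 1085 = -1128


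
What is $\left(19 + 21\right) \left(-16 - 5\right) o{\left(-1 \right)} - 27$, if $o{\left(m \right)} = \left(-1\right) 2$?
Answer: $1653$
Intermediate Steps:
$o{\left(m \right)} = -2$
$\left(19 + 21\right) \left(-16 - 5\right) o{\left(-1 \right)} - 27 = \left(19 + 21\right) \left(-16 - 5\right) \left(-2\right) - 27 = 40 \left(-21\right) \left(-2\right) - 27 = \left(-840\right) \left(-2\right) - 27 = 1680 - 27 = 1653$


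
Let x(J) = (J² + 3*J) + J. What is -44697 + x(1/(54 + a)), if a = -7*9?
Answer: -3620492/81 ≈ -44697.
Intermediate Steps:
a = -63
x(J) = J² + 4*J
-44697 + x(1/(54 + a)) = -44697 + (4 + 1/(54 - 63))/(54 - 63) = -44697 + (4 + 1/(-9))/(-9) = -44697 - (4 - ⅑)/9 = -44697 - ⅑*35/9 = -44697 - 35/81 = -3620492/81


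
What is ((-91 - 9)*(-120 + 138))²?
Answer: 3240000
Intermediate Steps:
((-91 - 9)*(-120 + 138))² = (-100*18)² = (-1800)² = 3240000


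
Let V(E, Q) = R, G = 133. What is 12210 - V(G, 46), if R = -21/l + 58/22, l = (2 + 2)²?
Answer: 2148727/176 ≈ 12209.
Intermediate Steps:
l = 16 (l = 4² = 16)
R = 233/176 (R = -21/16 + 58/22 = -21*1/16 + 58*(1/22) = -21/16 + 29/11 = 233/176 ≈ 1.3239)
V(E, Q) = 233/176
12210 - V(G, 46) = 12210 - 1*233/176 = 12210 - 233/176 = 2148727/176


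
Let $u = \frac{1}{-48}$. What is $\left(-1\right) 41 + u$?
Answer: $- \frac{1969}{48} \approx -41.021$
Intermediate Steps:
$u = - \frac{1}{48} \approx -0.020833$
$\left(-1\right) 41 + u = \left(-1\right) 41 - \frac{1}{48} = -41 - \frac{1}{48} = - \frac{1969}{48}$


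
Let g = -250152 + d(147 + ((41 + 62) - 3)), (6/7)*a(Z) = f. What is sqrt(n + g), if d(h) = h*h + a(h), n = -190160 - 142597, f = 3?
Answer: 3*I*sqrt(231954)/2 ≈ 722.42*I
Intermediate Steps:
a(Z) = 7/2 (a(Z) = (7/6)*3 = 7/2)
n = -332757
d(h) = 7/2 + h**2 (d(h) = h*h + 7/2 = h**2 + 7/2 = 7/2 + h**2)
g = -378279/2 (g = -250152 + (7/2 + (147 + ((41 + 62) - 3))**2) = -250152 + (7/2 + (147 + (103 - 3))**2) = -250152 + (7/2 + (147 + 100)**2) = -250152 + (7/2 + 247**2) = -250152 + (7/2 + 61009) = -250152 + 122025/2 = -378279/2 ≈ -1.8914e+5)
sqrt(n + g) = sqrt(-332757 - 378279/2) = sqrt(-1043793/2) = 3*I*sqrt(231954)/2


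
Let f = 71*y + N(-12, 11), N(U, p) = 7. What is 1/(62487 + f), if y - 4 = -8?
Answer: 1/62210 ≈ 1.6075e-5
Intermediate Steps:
y = -4 (y = 4 - 8 = -4)
f = -277 (f = 71*(-4) + 7 = -284 + 7 = -277)
1/(62487 + f) = 1/(62487 - 277) = 1/62210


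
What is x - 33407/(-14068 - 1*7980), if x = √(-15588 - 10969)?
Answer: 33407/22048 + I*√26557 ≈ 1.5152 + 162.96*I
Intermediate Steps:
x = I*√26557 (x = √(-26557) = I*√26557 ≈ 162.96*I)
x - 33407/(-14068 - 1*7980) = I*√26557 - 33407/(-14068 - 1*7980) = I*√26557 - 33407/(-14068 - 7980) = I*√26557 - 33407/(-22048) = I*√26557 - 33407*(-1/22048) = I*√26557 + 33407/22048 = 33407/22048 + I*√26557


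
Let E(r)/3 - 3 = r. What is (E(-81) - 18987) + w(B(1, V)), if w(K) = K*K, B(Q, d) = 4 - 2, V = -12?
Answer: -19217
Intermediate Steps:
B(Q, d) = 2
E(r) = 9 + 3*r
w(K) = K²
(E(-81) - 18987) + w(B(1, V)) = ((9 + 3*(-81)) - 18987) + 2² = ((9 - 243) - 18987) + 4 = (-234 - 18987) + 4 = -19221 + 4 = -19217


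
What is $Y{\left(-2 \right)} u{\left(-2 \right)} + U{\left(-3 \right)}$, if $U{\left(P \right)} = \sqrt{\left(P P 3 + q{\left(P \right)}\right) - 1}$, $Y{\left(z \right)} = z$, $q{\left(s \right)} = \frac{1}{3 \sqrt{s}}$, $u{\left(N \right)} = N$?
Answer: $4 + \frac{\sqrt{234 - i \sqrt{3}}}{3} \approx 9.0991 - 0.018871 i$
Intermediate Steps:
$q{\left(s \right)} = \frac{1}{3 \sqrt{s}}$
$U{\left(P \right)} = \sqrt{-1 + 3 P^{2} + \frac{1}{3 \sqrt{P}}}$ ($U{\left(P \right)} = \sqrt{\left(P P 3 + \frac{1}{3 \sqrt{P}}\right) - 1} = \sqrt{\left(P^{2} \cdot 3 + \frac{1}{3 \sqrt{P}}\right) - 1} = \sqrt{\left(3 P^{2} + \frac{1}{3 \sqrt{P}}\right) - 1} = \sqrt{-1 + 3 P^{2} + \frac{1}{3 \sqrt{P}}}$)
$Y{\left(-2 \right)} u{\left(-2 \right)} + U{\left(-3 \right)} = \left(-2\right) \left(-2\right) + \frac{\sqrt{-9 + \frac{3}{i \sqrt{3}} + 27 \left(-3\right)^{2}}}{3} = 4 + \frac{\sqrt{-9 + 3 \left(- \frac{i \sqrt{3}}{3}\right) + 27 \cdot 9}}{3} = 4 + \frac{\sqrt{-9 - i \sqrt{3} + 243}}{3} = 4 + \frac{\sqrt{234 - i \sqrt{3}}}{3}$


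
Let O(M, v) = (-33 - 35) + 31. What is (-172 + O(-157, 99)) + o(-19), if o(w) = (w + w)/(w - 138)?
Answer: -32775/157 ≈ -208.76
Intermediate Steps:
O(M, v) = -37 (O(M, v) = -68 + 31 = -37)
o(w) = 2*w/(-138 + w) (o(w) = (2*w)/(-138 + w) = 2*w/(-138 + w))
(-172 + O(-157, 99)) + o(-19) = (-172 - 37) + 2*(-19)/(-138 - 19) = -209 + 2*(-19)/(-157) = -209 + 2*(-19)*(-1/157) = -209 + 38/157 = -32775/157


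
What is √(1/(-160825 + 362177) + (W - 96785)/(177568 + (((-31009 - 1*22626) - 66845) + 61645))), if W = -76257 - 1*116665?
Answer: I*√348643401651679019774/11953563508 ≈ 1.562*I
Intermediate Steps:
W = -192922 (W = -76257 - 116665 = -192922)
√(1/(-160825 + 362177) + (W - 96785)/(177568 + (((-31009 - 1*22626) - 66845) + 61645))) = √(1/(-160825 + 362177) + (-192922 - 96785)/(177568 + (((-31009 - 1*22626) - 66845) + 61645))) = √(1/201352 - 289707/(177568 + (((-31009 - 22626) - 66845) + 61645))) = √(1/201352 - 289707/(177568 + ((-53635 - 66845) + 61645))) = √(1/201352 - 289707/(177568 + (-120480 + 61645))) = √(1/201352 - 289707/(177568 - 58835)) = √(1/201352 - 289707/118733) = √(-58332965131/23907127016) = I*√348643401651679019774/11953563508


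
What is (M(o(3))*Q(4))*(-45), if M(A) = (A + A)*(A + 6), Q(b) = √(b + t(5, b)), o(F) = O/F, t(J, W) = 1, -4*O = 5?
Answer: 1675*√5/8 ≈ 468.18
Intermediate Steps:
O = -5/4 (O = -¼*5 = -5/4 ≈ -1.2500)
o(F) = -5/(4*F)
Q(b) = √(1 + b) (Q(b) = √(b + 1) = √(1 + b))
M(A) = 2*A*(6 + A) (M(A) = (2*A)*(6 + A) = 2*A*(6 + A))
(M(o(3))*Q(4))*(-45) = ((2*(-5/4/3)*(6 - 5/4/3))*√(1 + 4))*(-45) = ((2*(-5/4*⅓)*(6 - 5/4*⅓))*√5)*(-45) = ((2*(-5/12)*(6 - 5/12))*√5)*(-45) = ((2*(-5/12)*(67/12))*√5)*(-45) = -335*√5/72*(-45) = 1675*√5/8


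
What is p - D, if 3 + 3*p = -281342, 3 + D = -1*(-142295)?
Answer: -708221/3 ≈ -2.3607e+5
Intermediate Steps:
D = 142292 (D = -3 - 1*(-142295) = -3 + 142295 = 142292)
p = -281345/3 (p = -1 + (⅓)*(-281342) = -1 - 281342/3 = -281345/3 ≈ -93782.)
p - D = -281345/3 - 1*142292 = -281345/3 - 142292 = -708221/3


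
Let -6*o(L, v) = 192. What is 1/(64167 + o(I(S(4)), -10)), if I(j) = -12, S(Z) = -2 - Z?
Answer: 1/64135 ≈ 1.5592e-5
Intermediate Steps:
o(L, v) = -32 (o(L, v) = -1/6*192 = -32)
1/(64167 + o(I(S(4)), -10)) = 1/(64167 - 32) = 1/64135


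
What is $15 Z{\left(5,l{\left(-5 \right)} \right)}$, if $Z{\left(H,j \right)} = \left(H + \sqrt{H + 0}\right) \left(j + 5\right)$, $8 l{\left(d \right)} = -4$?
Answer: $\frac{675}{2} + \frac{135 \sqrt{5}}{2} \approx 488.43$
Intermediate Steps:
$l{\left(d \right)} = - \frac{1}{2}$ ($l{\left(d \right)} = \frac{1}{8} \left(-4\right) = - \frac{1}{2}$)
$Z{\left(H,j \right)} = \left(5 + j\right) \left(H + \sqrt{H}\right)$ ($Z{\left(H,j \right)} = \left(H + \sqrt{H}\right) \left(5 + j\right) = \left(5 + j\right) \left(H + \sqrt{H}\right)$)
$15 Z{\left(5,l{\left(-5 \right)} \right)} = 15 \left(5 \cdot 5 + 5 \sqrt{5} + 5 \left(- \frac{1}{2}\right) - \frac{\sqrt{5}}{2}\right) = 15 \left(25 + 5 \sqrt{5} - \frac{5}{2} - \frac{\sqrt{5}}{2}\right) = 15 \left(\frac{45}{2} + \frac{9 \sqrt{5}}{2}\right) = \frac{675}{2} + \frac{135 \sqrt{5}}{2}$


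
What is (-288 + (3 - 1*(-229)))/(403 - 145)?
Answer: -28/129 ≈ -0.21705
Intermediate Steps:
(-288 + (3 - 1*(-229)))/(403 - 145) = (-288 + (3 + 229))/258 = (-288 + 232)*(1/258) = -56*1/258 = -28/129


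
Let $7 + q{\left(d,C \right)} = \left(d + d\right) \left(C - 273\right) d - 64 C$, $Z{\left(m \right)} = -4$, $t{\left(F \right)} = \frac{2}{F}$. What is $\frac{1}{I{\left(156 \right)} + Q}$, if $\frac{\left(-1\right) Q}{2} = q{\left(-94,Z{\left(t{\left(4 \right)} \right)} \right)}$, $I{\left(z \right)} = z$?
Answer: $\frac{1}{9789946} \approx 1.0215 \cdot 10^{-7}$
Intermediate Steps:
$q{\left(d,C \right)} = -7 - 64 C + 2 d^{2} \left(-273 + C\right)$ ($q{\left(d,C \right)} = -7 - \left(64 C - \left(d + d\right) \left(C - 273\right) d\right) = -7 - \left(64 C - 2 d \left(-273 + C\right) d\right) = -7 - \left(64 C - 2 d^{2} \left(-273 + C\right)\right) = -7 - 64 C + 2 d^{2} \left(-273 + C\right)$)
$Q = 9789790$ ($Q = - 2 \left(-7 - 546 \left(-94\right)^{2} - -256 + 2 \left(-4\right) \left(-94\right)^{2}\right) = - 2 \left(-7 - 4824456 + 256 + 2 \left(-4\right) 8836\right) = - 2 \left(-7 - 4824456 + 256 - 70688\right) = \left(-2\right) \left(-4894895\right) = 9789790$)
$\frac{1}{I{\left(156 \right)} + Q} = \frac{1}{156 + 9789790} = \frac{1}{9789946}$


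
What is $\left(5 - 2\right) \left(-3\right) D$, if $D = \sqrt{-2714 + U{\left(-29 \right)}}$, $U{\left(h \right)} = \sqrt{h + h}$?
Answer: $- 9 \sqrt{-2714 + i \sqrt{58}} \approx -0.65784 - 468.87 i$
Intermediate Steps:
$U{\left(h \right)} = \sqrt{2} \sqrt{h}$ ($U{\left(h \right)} = \sqrt{2 h} = \sqrt{2} \sqrt{h}$)
$D = \sqrt{-2714 + i \sqrt{58}}$ ($D = \sqrt{-2714 + \sqrt{2} \sqrt{-29}} = \sqrt{-2714 + \sqrt{2} i \sqrt{29}} = \sqrt{-2714 + i \sqrt{58}} \approx 0.07309 + 52.096 i$)
$\left(5 - 2\right) \left(-3\right) D = \left(5 - 2\right) \left(-3\right) \sqrt{-2714 + i \sqrt{58}} = 3 \left(-3\right) \sqrt{-2714 + i \sqrt{58}} = - 9 \sqrt{-2714 + i \sqrt{58}}$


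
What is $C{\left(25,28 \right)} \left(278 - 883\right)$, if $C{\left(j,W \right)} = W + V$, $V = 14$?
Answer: $-25410$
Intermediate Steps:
$C{\left(j,W \right)} = 14 + W$ ($C{\left(j,W \right)} = W + 14 = 14 + W$)
$C{\left(25,28 \right)} \left(278 - 883\right) = \left(14 + 28\right) \left(278 - 883\right) = 42 \left(-605\right) = -25410$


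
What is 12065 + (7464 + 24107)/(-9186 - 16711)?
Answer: 312415734/25897 ≈ 12064.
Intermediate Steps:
12065 + (7464 + 24107)/(-9186 - 16711) = 12065 + 31571/(-25897) = 12065 + 31571*(-1/25897) = 12065 - 31571/25897 = 312415734/25897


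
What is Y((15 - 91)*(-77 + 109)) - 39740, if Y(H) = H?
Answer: -42172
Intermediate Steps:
Y((15 - 91)*(-77 + 109)) - 39740 = (15 - 91)*(-77 + 109) - 39740 = -76*32 - 39740 = -2432 - 39740 = -42172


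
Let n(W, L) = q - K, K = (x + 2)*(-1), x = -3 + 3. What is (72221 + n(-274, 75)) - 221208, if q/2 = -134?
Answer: -149253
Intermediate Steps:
q = -268 (q = 2*(-134) = -268)
x = 0
K = -2 (K = (0 + 2)*(-1) = 2*(-1) = -2)
n(W, L) = -266 (n(W, L) = -268 - 1*(-2) = -268 + 2 = -266)
(72221 + n(-274, 75)) - 221208 = (72221 - 266) - 221208 = 71955 - 221208 = -149253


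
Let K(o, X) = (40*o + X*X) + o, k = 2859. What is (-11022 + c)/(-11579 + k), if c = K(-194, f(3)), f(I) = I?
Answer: 18967/8720 ≈ 2.1751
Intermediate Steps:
K(o, X) = X² + 41*o (K(o, X) = (40*o + X²) + o = (X² + 40*o) + o = X² + 41*o)
c = -7945 (c = 3² + 41*(-194) = 9 - 7954 = -7945)
(-11022 + c)/(-11579 + k) = (-11022 - 7945)/(-11579 + 2859) = -18967/(-8720) = -18967*(-1/8720) = 18967/8720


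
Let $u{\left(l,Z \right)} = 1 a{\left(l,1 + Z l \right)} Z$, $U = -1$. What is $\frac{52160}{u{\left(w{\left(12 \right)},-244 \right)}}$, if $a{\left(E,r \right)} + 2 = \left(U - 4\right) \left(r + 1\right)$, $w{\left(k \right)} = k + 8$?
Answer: $- \frac{3260}{371917} \approx -0.0087654$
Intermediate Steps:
$w{\left(k \right)} = 8 + k$
$a{\left(E,r \right)} = -7 - 5 r$ ($a{\left(E,r \right)} = -2 + \left(-1 - 4\right) \left(r + 1\right) = -2 - 5 \left(1 + r\right) = -2 - \left(5 + 5 r\right) = -7 - 5 r$)
$u{\left(l,Z \right)} = Z \left(-12 - 5 Z l\right)$ ($u{\left(l,Z \right)} = 1 \left(-7 - 5 \left(1 + Z l\right)\right) Z = 1 \left(-7 - \left(5 + 5 Z l\right)\right) Z = 1 \left(-12 - 5 Z l\right) Z = \left(-12 - 5 Z l\right) Z = Z \left(-12 - 5 Z l\right)$)
$\frac{52160}{u{\left(w{\left(12 \right)},-244 \right)}} = \frac{52160}{\left(-1\right) \left(-244\right) \left(12 + 5 \left(-244\right) \left(8 + 12\right)\right)} = \frac{52160}{\left(-1\right) \left(-244\right) \left(12 + 5 \left(-244\right) 20\right)} = \frac{52160}{\left(-1\right) \left(-244\right) \left(12 - 24400\right)} = \frac{52160}{\left(-1\right) \left(-244\right) \left(-24388\right)} = \frac{52160}{-5950672} = 52160 \left(- \frac{1}{5950672}\right) = - \frac{3260}{371917}$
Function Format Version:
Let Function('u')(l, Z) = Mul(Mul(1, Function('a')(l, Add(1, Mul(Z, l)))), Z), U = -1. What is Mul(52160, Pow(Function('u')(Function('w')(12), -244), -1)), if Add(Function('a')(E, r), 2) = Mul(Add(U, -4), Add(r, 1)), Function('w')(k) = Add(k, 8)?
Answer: Rational(-3260, 371917) ≈ -0.0087654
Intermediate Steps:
Function('w')(k) = Add(8, k)
Function('a')(E, r) = Add(-7, Mul(-5, r)) (Function('a')(E, r) = Add(-2, Mul(Add(-1, -4), Add(r, 1))) = Add(-2, Mul(-5, Add(1, r))) = Add(-2, Add(-5, Mul(-5, r))) = Add(-7, Mul(-5, r)))
Function('u')(l, Z) = Mul(Z, Add(-12, Mul(-5, Z, l))) (Function('u')(l, Z) = Mul(Mul(1, Add(-7, Mul(-5, Add(1, Mul(Z, l))))), Z) = Mul(Mul(1, Add(-7, Add(-5, Mul(-5, Z, l)))), Z) = Mul(Mul(1, Add(-12, Mul(-5, Z, l))), Z) = Mul(Add(-12, Mul(-5, Z, l)), Z) = Mul(Z, Add(-12, Mul(-5, Z, l))))
Mul(52160, Pow(Function('u')(Function('w')(12), -244), -1)) = Mul(52160, Pow(Mul(-1, -244, Add(12, Mul(5, -244, Add(8, 12)))), -1)) = Mul(52160, Pow(Mul(-1, -244, Add(12, Mul(5, -244, 20))), -1)) = Mul(52160, Pow(Mul(-1, -244, Add(12, -24400)), -1)) = Mul(52160, Pow(Mul(-1, -244, -24388), -1)) = Mul(52160, Pow(-5950672, -1)) = Mul(52160, Rational(-1, 5950672)) = Rational(-3260, 371917)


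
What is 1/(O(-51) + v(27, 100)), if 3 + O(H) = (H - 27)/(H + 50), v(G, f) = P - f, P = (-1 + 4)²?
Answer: -1/16 ≈ -0.062500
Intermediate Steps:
P = 9 (P = 3² = 9)
v(G, f) = 9 - f
O(H) = -3 + (-27 + H)/(50 + H) (O(H) = -3 + (H - 27)/(H + 50) = -3 + (-27 + H)/(50 + H))
1/(O(-51) + v(27, 100)) = 1/((-177 - 2*(-51))/(50 - 51) + (9 - 1*100)) = 1/((-177 + 102)/(-1) + (9 - 100)) = 1/(-1*(-75) - 91) = 1/(75 - 91) = 1/(-16) = -1/16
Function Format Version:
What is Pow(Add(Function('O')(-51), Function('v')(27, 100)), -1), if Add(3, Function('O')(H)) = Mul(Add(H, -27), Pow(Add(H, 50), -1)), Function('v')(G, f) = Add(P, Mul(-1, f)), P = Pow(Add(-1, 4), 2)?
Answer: Rational(-1, 16) ≈ -0.062500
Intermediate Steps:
P = 9 (P = Pow(3, 2) = 9)
Function('v')(G, f) = Add(9, Mul(-1, f))
Function('O')(H) = Add(-3, Mul(Pow(Add(50, H), -1), Add(-27, H))) (Function('O')(H) = Add(-3, Mul(Add(H, -27), Pow(Add(H, 50), -1))) = Add(-3, Mul(Add(-27, H), Pow(Add(50, H), -1))) = Add(-3, Mul(Pow(Add(50, H), -1), Add(-27, H))))
Pow(Add(Function('O')(-51), Function('v')(27, 100)), -1) = Pow(Add(Mul(Pow(Add(50, -51), -1), Add(-177, Mul(-2, -51))), Add(9, Mul(-1, 100))), -1) = Pow(Add(Mul(Pow(-1, -1), Add(-177, 102)), Add(9, -100)), -1) = Pow(Add(Mul(-1, -75), -91), -1) = Pow(Add(75, -91), -1) = Pow(-16, -1) = Rational(-1, 16)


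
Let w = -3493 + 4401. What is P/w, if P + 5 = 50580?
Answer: 50575/908 ≈ 55.699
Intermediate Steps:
P = 50575 (P = -5 + 50580 = 50575)
w = 908
P/w = 50575/908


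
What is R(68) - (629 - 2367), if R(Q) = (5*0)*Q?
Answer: 1738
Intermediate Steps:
R(Q) = 0 (R(Q) = 0*Q = 0)
R(68) - (629 - 2367) = 0 - (629 - 2367) = 0 - 1*(-1738) = 0 + 1738 = 1738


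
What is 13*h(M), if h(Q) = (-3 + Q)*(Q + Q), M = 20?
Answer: 8840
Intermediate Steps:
h(Q) = 2*Q*(-3 + Q) (h(Q) = (-3 + Q)*(2*Q) = 2*Q*(-3 + Q))
13*h(M) = 13*(2*20*(-3 + 20)) = 13*(2*20*17) = 13*680 = 8840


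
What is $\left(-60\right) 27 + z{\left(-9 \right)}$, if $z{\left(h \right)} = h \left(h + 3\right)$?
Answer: $-1566$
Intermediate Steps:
$z{\left(h \right)} = h \left(3 + h\right)$
$\left(-60\right) 27 + z{\left(-9 \right)} = \left(-60\right) 27 - 9 \left(3 - 9\right) = -1620 - -54 = -1620 + 54 = -1566$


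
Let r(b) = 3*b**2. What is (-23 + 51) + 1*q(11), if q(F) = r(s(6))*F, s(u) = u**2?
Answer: 42796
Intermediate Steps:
q(F) = 3888*F (q(F) = (3*(6**2)**2)*F = (3*36**2)*F = (3*1296)*F = 3888*F)
(-23 + 51) + 1*q(11) = (-23 + 51) + 1*(3888*11) = 28 + 1*42768 = 28 + 42768 = 42796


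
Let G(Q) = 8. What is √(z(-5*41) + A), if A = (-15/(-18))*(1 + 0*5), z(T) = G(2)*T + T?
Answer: I*√66390/6 ≈ 42.944*I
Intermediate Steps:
z(T) = 9*T (z(T) = 8*T + T = 9*T)
A = ⅚ (A = (-15*(-1/18))*(1 + 0) = (⅚)*1 = ⅚ ≈ 0.83333)
√(z(-5*41) + A) = √(9*(-5*41) + ⅚) = √(9*(-205) + ⅚) = √(-1845 + ⅚) = √(-11065/6) = I*√66390/6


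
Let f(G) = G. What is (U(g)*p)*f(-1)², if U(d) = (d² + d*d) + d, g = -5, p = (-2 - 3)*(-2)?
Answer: 450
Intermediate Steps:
p = 10 (p = -5*(-2) = 10)
U(d) = d + 2*d² (U(d) = (d² + d²) + d = 2*d² + d = d + 2*d²)
(U(g)*p)*f(-1)² = (-5*(1 + 2*(-5))*10)*(-1)² = (-5*(1 - 10)*10)*1 = (-5*(-9)*10)*1 = (45*10)*1 = 450*1 = 450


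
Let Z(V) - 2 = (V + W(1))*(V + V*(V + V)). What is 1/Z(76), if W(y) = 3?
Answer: 1/918614 ≈ 1.0886e-6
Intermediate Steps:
Z(V) = 2 + (3 + V)*(V + 2*V²) (Z(V) = 2 + (V + 3)*(V + V*(V + V)) = 2 + (3 + V)*(V + V*(2*V)) = 2 + (3 + V)*(V + 2*V²))
1/Z(76) = 1/(2 + 2*76³ + 3*76 + 7*76²) = 1/(2 + 2*438976 + 228 + 7*5776) = 1/(2 + 877952 + 228 + 40432) = 1/918614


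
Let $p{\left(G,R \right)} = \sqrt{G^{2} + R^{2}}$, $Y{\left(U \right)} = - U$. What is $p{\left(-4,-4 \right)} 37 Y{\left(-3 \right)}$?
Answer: $444 \sqrt{2} \approx 627.91$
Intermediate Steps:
$p{\left(-4,-4 \right)} 37 Y{\left(-3 \right)} = \sqrt{\left(-4\right)^{2} + \left(-4\right)^{2}} \cdot 37 \left(\left(-1\right) \left(-3\right)\right) = \sqrt{16 + 16} \cdot 37 \cdot 3 = \sqrt{32} \cdot 111 = 4 \sqrt{2} \cdot 111 = 444 \sqrt{2}$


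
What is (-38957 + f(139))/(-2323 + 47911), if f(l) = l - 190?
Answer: -9752/11397 ≈ -0.85566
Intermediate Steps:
f(l) = -190 + l
(-38957 + f(139))/(-2323 + 47911) = (-38957 + (-190 + 139))/(-2323 + 47911) = (-38957 - 51)/45588 = -39008*1/45588 = -9752/11397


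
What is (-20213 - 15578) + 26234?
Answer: -9557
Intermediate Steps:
(-20213 - 15578) + 26234 = -35791 + 26234 = -9557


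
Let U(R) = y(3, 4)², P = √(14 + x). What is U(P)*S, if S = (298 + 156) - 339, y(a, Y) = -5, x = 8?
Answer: 2875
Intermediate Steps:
P = √22 (P = √(14 + 8) = √22 ≈ 4.6904)
U(R) = 25 (U(R) = (-5)² = 25)
S = 115 (S = 454 - 339 = 115)
U(P)*S = 25*115 = 2875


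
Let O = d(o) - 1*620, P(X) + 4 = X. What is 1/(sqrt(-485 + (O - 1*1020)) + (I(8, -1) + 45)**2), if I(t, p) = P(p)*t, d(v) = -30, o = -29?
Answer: 5/556 - I*sqrt(2155)/2780 ≈ 0.0089928 - 0.016699*I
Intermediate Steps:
P(X) = -4 + X
I(t, p) = t*(-4 + p) (I(t, p) = (-4 + p)*t = t*(-4 + p))
O = -650 (O = -30 - 1*620 = -30 - 620 = -650)
1/(sqrt(-485 + (O - 1*1020)) + (I(8, -1) + 45)**2) = 1/(sqrt(-485 + (-650 - 1*1020)) + (8*(-4 - 1) + 45)**2) = 1/(sqrt(-485 + (-650 - 1020)) + (8*(-5) + 45)**2) = 1/(sqrt(-485 - 1670) + (-40 + 45)**2) = 1/(sqrt(-2155) + 5**2) = 1/(I*sqrt(2155) + 25) = 1/(25 + I*sqrt(2155))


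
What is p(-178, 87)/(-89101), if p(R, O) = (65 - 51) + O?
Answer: -101/89101 ≈ -0.0011335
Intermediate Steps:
p(R, O) = 14 + O
p(-178, 87)/(-89101) = (14 + 87)/(-89101) = 101*(-1/89101) = -101/89101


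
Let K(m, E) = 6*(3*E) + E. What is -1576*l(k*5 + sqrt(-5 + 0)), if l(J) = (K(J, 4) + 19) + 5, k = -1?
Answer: -157600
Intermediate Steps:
K(m, E) = 19*E (K(m, E) = 18*E + E = 19*E)
l(J) = 100 (l(J) = (19*4 + 19) + 5 = (76 + 19) + 5 = 95 + 5 = 100)
-1576*l(k*5 + sqrt(-5 + 0)) = -1576*100 = -157600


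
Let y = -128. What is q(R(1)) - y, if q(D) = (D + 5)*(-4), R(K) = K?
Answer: 104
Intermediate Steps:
q(D) = -20 - 4*D (q(D) = (5 + D)*(-4) = -20 - 4*D)
q(R(1)) - y = (-20 - 4*1) - 1*(-128) = (-20 - 4) + 128 = -24 + 128 = 104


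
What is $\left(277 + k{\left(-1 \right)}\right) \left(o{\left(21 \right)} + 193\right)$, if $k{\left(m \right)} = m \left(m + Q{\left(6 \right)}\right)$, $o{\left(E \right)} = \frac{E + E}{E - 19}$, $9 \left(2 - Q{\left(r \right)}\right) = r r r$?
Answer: $64200$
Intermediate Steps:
$Q{\left(r \right)} = 2 - \frac{r^{3}}{9}$ ($Q{\left(r \right)} = 2 - \frac{r r r}{9} = 2 - \frac{r^{2} r}{9} = 2 - \frac{r^{3}}{9}$)
$o{\left(E \right)} = \frac{2 E}{-19 + E}$
$k{\left(m \right)} = m \left(-22 + m\right)$ ($k{\left(m \right)} = m \left(m + \left(2 - \frac{6^{3}}{9}\right)\right) = m \left(m + \left(2 - 24\right)\right) = m \left(m - 22\right) = m \left(-22 + m\right)$)
$\left(277 + k{\left(-1 \right)}\right) \left(o{\left(21 \right)} + 193\right) = \left(277 - \left(-22 - 1\right)\right) \left(2 \cdot 21 \frac{1}{-19 + 21} + 193\right) = \left(277 - -23\right) \left(2 \cdot 21 \cdot \frac{1}{2} + 193\right) = \left(277 + 23\right) \left(2 \cdot 21 \cdot \frac{1}{2} + 193\right) = 300 \left(21 + 193\right) = 300 \cdot 214 = 64200$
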